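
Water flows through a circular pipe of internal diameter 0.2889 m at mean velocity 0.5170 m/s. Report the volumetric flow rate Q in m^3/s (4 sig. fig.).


Approach: apply the continuity equation for pipe flow, Q = A * v with A = pi*(D/2)^2.
A = pi*(0.2889/2)^2 = 0.0655519 m^2
Q = 0.0655519 * 0.5170 = 0.03389 m^3/s
Therefore the volumetric flow rate Q = 0.03389 m^3/s.


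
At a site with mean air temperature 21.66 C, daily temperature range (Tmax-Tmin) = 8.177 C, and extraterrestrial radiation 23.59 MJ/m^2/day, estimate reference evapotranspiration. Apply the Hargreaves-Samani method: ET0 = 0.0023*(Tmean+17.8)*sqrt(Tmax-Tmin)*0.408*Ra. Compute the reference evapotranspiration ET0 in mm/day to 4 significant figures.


ET0 = 0.0023*(21.66+17.8)*sqrt(8.177)*0.408*23.59 = 2.498 mm/day
Therefore the reference evapotranspiration ET0 = 2.498 mm/day.


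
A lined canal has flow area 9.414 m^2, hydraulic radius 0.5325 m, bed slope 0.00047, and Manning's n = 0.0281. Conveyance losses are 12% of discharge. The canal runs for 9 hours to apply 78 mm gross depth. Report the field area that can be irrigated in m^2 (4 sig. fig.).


Approach: apply Manning's equation with a conveyance and depth budget, Q = (1/n)*A*R^(2/3)*S^(1/2); Q_field = Q*(1-loss); Area = Q_field*t/(d/1000).
Step 1 — canal discharge (Manning's equation):
  Q = (1/0.0281) * 9.414 * 0.5325^(2/3) * 0.00047^(1/2) = 4.77159 m^3/s
Step 2 — delivered flow: Q_field = 4.77159*(1 - 12/100) = 4.19900 m^3/s
Step 3 — volume delivered: V = 4.19900 * 9*3600 = 136048 m^3
Step 4 — area served: A = V / (depth/1000) = 136048 / 0.078 = 1744000 m^2
Therefore the field area that can be irrigated = 1744000 m^2.


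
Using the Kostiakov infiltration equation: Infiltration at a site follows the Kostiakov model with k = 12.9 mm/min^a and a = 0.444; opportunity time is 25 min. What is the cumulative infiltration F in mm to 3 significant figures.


Approach: apply the Kostiakov infiltration equation, F = k*t^a.
F = 12.9 * 25^0.444 = 53.9 mm
Therefore the cumulative infiltration F = 53.9 mm.


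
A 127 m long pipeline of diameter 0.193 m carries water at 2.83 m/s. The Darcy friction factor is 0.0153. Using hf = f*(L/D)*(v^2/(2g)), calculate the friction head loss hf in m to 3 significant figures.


hf = 0.0153 * (127/0.193) * (2.83^2 / (2*9.81))
hf = 4.11 m
Therefore the friction head loss hf = 4.11 m.


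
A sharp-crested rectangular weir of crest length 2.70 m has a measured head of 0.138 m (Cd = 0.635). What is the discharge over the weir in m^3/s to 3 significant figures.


Approach: apply the rectangular weir equation, Q = (2/3)*Cd*L*sqrt(2g)*H^1.5.
Q = (2/3)*0.635*2.70*sqrt(2*9.81)*0.138^1.5 = 0.260 m^3/s
Therefore the discharge over the weir = 0.260 m^3/s.


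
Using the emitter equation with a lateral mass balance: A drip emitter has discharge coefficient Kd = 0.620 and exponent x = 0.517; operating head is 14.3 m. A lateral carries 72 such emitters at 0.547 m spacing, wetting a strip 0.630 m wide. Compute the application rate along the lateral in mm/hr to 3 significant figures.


Approach: apply the emitter equation with a lateral mass balance, q = Kd*h^x; Q = n*q; rate = Q/(n*spacing*width).
Step 1 — single emitter flow (q = Kd*h^x):
  q = 0.620 * 14.3^0.517 = 2.4530 L/hr
Step 2 — total lateral flow: Q = 72 * 2.4530 = 176.62 L/hr
Step 3 — wetted area: A = 72 * 0.547 * 0.630 = 24.812 m^2
Step 4 — application rate: Q/A = 176.62/24.812 = 7.12 mm/hr
Therefore the application rate along the lateral = 7.12 mm/hr.


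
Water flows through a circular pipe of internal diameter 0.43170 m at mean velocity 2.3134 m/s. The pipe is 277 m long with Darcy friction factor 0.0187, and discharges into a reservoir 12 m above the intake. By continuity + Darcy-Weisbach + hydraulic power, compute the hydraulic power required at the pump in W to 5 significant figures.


Approach: apply continuity + Darcy-Weisbach + hydraulic power, Q = A*v; hf = f*(L/D)*(v^2/(2g)); H = static + hf; P = rho*g*Q*H.
Step 1 — flow rate (continuity, Q = A*v):
  A = pi*(0.43170/2)^2 = 0.1463706 m^2
  Q = 0.1463706 * 2.3134 = 0.3386138 m^3/s
Step 2 — friction head loss (Darcy-Weisbach):
  hf = 0.0187 * (277/0.43170) * (2.3134^2 / (2*9.81))
  hf = 3.272968 m
Step 3 — total head: H = 12 + 3.272968 = 15.27297 m
Step 4 — hydraulic power (P = rho*g*Q*H):
  P = 1000 * 9.81 * 0.3386138 * 15.27297 = 50734 W
Therefore the hydraulic power required at the pump = 50734 W.


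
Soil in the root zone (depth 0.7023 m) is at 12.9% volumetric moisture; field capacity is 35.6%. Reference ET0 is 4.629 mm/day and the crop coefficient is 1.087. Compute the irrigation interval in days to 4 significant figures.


Approach: apply soil-water budget scheduling, SMD = (FC-theta)/100*depth*1000; ETc = ET0*Kc; interval = SMD/ETc.
Step 1 — soil moisture deficit:
  SMD = (35.6 - 12.9)/100 * 0.7023 * 1000 = 159.422 mm
Step 2 — daily crop ET (ETc = ET0*Kc):
  ETc = 4.629 * 1.087 = 5.03172 mm/day
Step 3 — irrigation interval (SMD/ETc):
  interval = 159.422 / 5.03172 = 31.68 days
Therefore the irrigation interval = 31.68 days.


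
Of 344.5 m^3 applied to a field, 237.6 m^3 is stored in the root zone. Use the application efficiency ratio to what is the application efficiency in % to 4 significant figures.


Approach: apply the application efficiency ratio, Ea = (stored/applied)*100.
Ea = (237.6/344.5)*100 = 68.97 %
Therefore the application efficiency = 68.97 %.


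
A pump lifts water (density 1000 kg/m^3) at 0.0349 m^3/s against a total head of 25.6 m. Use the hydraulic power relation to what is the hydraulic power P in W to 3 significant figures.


Approach: apply the hydraulic power relation, P = rho*g*Q*H.
P = 1000 * 9.81 * 0.0349 * 25.6 = 8760 W
Therefore the hydraulic power P = 8760 W.


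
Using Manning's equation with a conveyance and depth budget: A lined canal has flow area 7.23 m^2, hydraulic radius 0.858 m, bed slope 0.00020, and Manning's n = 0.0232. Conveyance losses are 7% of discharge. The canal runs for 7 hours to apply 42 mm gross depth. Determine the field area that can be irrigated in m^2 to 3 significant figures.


Approach: apply Manning's equation with a conveyance and depth budget, Q = (1/n)*A*R^(2/3)*S^(1/2); Q_field = Q*(1-loss); Area = Q_field*t/(d/1000).
Step 1 — canal discharge (Manning's equation):
  Q = (1/0.0232) * 7.23 * 0.858^(2/3) * 0.00020^(1/2) = 3.9795 m^3/s
Step 2 — delivered flow: Q_field = 3.9795*(1 - 7/100) = 3.7009 m^3/s
Step 3 — volume delivered: V = 3.7009 * 7*3600 = 93262 m^3
Step 4 — area served: A = V / (depth/1000) = 93262 / 0.042 = 2220000 m^2
Therefore the field area that can be irrigated = 2220000 m^2.


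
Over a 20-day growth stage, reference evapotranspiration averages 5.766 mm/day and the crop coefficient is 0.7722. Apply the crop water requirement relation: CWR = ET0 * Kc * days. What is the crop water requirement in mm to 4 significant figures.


CWR = 5.766 * 0.7722 * 20 = 89.05 mm
Therefore the crop water requirement = 89.05 mm.


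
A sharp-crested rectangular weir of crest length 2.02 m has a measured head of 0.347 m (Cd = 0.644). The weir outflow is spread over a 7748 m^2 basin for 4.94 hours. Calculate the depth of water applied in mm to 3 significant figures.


Approach: apply the rectangular weir equation with a volume-to-depth conversion, Q = (2/3)*Cd*L*sqrt(2g)*H^1.5; d = Q*t/A * 1000.
Step 1 — weir discharge:
  Q = (2/3)*0.644*2.02*sqrt(2*9.81)*0.347^1.5 = 0.78522 m^3/s
Step 2 — volume: V = 0.78522 * 4.94*3600 = 13964 m^3
Step 3 — depth: d = V/A * 1000 = 13964/7748 * 1000 = 1800 mm
Therefore the depth of water applied = 1800 mm.


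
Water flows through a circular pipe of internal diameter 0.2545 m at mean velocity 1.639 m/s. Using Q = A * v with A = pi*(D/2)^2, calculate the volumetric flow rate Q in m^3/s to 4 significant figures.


A = pi*(0.2545/2)^2 = 0.0508704 m^2
Q = 0.0508704 * 1.639 = 0.08338 m^3/s
Therefore the volumetric flow rate Q = 0.08338 m^3/s.


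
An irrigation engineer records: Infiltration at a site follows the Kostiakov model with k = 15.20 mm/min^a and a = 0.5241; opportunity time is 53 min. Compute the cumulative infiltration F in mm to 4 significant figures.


Approach: apply the Kostiakov infiltration equation, F = k*t^a.
F = 15.20 * 53^0.5241 = 121.8 mm
Therefore the cumulative infiltration F = 121.8 mm.


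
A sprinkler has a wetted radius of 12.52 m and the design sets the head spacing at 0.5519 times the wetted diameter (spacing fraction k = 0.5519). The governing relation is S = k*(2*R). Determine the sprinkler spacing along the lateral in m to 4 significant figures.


S = 0.5519 * (2 * 12.52) = 13.82 m
Therefore the sprinkler spacing along the lateral = 13.82 m.


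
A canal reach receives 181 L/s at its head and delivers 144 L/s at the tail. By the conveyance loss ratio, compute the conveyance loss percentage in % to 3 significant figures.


Approach: apply the conveyance loss ratio, loss% = ((Q_head - Q_tail)/Q_head)*100.
loss = ((181 - 144)/181)*100 = 20.4 %
Therefore the conveyance loss percentage = 20.4 %.


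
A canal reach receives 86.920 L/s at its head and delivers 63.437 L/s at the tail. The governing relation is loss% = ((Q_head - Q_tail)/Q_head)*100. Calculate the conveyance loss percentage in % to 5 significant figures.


loss = ((86.920 - 63.437)/86.920)*100 = 27.017 %
Therefore the conveyance loss percentage = 27.017 %.


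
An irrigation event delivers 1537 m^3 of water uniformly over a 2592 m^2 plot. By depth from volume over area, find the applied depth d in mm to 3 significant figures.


Approach: apply depth from volume over area, d = (V/A)*1000.
d = (1537 / 2592) * 1000 = 593 mm
Therefore the applied depth d = 593 mm.


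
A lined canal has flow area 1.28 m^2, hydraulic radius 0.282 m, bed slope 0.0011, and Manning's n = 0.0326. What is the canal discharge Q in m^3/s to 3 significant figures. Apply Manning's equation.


Approach: apply Manning's equation, Q = (1/n)*A*R^(2/3)*S^(1/2).
Q = (1/0.0326) * 1.28 * 0.282^(2/3) * 0.0011^(1/2) = 0.560 m^3/s
Therefore the canal discharge Q = 0.560 m^3/s.


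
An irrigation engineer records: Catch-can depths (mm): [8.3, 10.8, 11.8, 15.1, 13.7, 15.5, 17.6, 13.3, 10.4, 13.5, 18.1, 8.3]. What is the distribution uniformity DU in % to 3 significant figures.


Approach: apply the low-quarter distribution uniformity, DU = (mean of lowest quarter of readings / overall mean)*100.
sorted lowest 3 of 12: [8.3, 8.3, 10.4] -> mean = 9.0000 mm
overall mean = 13.033 mm
DU = (9.0000/13.033)*100 = 69.1 %
Therefore the distribution uniformity DU = 69.1 %.


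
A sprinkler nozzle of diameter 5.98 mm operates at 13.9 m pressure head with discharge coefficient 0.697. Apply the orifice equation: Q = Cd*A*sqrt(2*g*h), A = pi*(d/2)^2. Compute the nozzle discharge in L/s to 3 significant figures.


A = pi*(5.98e-3/2)^2 = 2.8086e-05 m^2
Q = 0.697 * 2.8086e-05 * sqrt(2*9.81*13.9) * 1000 = 0.323 L/s
Therefore the nozzle discharge = 0.323 L/s.


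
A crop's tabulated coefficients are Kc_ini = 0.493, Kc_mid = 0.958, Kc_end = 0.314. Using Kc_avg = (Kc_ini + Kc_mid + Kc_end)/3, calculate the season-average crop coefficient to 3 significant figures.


Kc_avg = (0.493 + 0.958 + 0.314)/3 = 0.588
Therefore the season-average crop coefficient = 0.588.


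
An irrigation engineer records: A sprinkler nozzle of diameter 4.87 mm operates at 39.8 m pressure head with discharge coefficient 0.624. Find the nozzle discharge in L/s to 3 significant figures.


Approach: apply the orifice equation, Q = Cd*A*sqrt(2*g*h), A = pi*(d/2)^2.
A = pi*(4.87e-3/2)^2 = 1.8627e-05 m^2
Q = 0.624 * 1.8627e-05 * sqrt(2*9.81*39.8) * 1000 = 0.325 L/s
Therefore the nozzle discharge = 0.325 L/s.


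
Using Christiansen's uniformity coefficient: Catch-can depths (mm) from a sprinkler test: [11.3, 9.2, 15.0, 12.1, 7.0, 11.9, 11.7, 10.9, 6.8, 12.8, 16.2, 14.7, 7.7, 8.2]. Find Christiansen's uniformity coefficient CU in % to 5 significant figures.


Approach: apply Christiansen's uniformity coefficient, CU = (1 - mean_abs_deviation/mean)*100.
mean = 11.10714 mm
mean |d_i - mean| = 2.406122 mm
CU = (1 - 2.406122/11.10714)*100 = 78.337 %
Therefore Christiansen's uniformity coefficient CU = 78.337 %.


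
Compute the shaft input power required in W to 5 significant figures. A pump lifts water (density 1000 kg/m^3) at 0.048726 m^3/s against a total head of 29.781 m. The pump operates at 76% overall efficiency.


Approach: apply hydraulic power then efficiency conversion, P = rho*g*Q*H; P_in = P/eta.
Step 1 — hydraulic power (P = rho*g*Q*H):
  P = 1000 * 9.81 * 0.048726 * 29.781 = 14235.38 W
Step 2 — input power: P_in = P/eta = 14235.38 / 0.76 = 18731 W
Therefore the shaft input power required = 18731 W.


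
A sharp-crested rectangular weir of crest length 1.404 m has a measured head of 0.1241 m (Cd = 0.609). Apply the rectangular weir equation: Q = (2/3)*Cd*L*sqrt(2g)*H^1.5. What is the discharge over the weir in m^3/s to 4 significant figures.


Q = (2/3)*0.609*1.404*sqrt(2*9.81)*0.1241^1.5 = 0.1104 m^3/s
Therefore the discharge over the weir = 0.1104 m^3/s.


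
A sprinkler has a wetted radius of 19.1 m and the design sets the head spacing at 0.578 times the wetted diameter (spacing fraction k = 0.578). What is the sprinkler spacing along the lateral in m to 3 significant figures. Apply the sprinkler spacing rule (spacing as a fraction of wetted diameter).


Approach: apply the sprinkler spacing rule (spacing as a fraction of wetted diameter), S = k*(2*R).
S = 0.578 * (2 * 19.1) = 22.1 m
Therefore the sprinkler spacing along the lateral = 22.1 m.


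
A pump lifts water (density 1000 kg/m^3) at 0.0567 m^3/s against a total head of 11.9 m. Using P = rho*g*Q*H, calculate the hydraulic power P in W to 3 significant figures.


P = 1000 * 9.81 * 0.0567 * 11.9 = 6620 W
Therefore the hydraulic power P = 6620 W.


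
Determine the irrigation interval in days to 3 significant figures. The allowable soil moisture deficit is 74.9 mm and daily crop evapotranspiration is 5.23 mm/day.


Approach: apply the irrigation interval relation, interval = SMD / ETc.
interval = 74.9 / 5.23 = 14.3 days
Therefore the irrigation interval = 14.3 days.


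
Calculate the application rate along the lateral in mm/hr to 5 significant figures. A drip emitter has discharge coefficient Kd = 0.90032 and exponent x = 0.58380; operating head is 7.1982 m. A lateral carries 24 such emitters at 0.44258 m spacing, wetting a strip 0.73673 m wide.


Approach: apply the emitter equation with a lateral mass balance, q = Kd*h^x; Q = n*q; rate = Q/(n*spacing*width).
Step 1 — single emitter flow (q = Kd*h^x):
  q = 0.90032 * 7.1982^0.58380 = 2.849996 L/hr
Step 2 — total lateral flow: Q = 24 * 2.849996 = 68.39990 L/hr
Step 3 — wetted area: A = 24 * 0.44258 * 0.73673 = 7.825487 m^2
Step 4 — application rate: Q/A = 68.39990/7.825487 = 8.7407 mm/hr
Therefore the application rate along the lateral = 8.7407 mm/hr.


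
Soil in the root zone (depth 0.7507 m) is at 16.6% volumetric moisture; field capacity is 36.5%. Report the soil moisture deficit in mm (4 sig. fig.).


Approach: apply the soil moisture deficit relation, SMD = (FC - theta)/100 * depth * 1000.
SMD = (36.5 - 16.6)/100 * 0.7507 * 1000 = 149.4 mm
Therefore the soil moisture deficit = 149.4 mm.


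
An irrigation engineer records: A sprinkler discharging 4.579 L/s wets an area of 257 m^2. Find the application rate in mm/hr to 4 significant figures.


Approach: apply the application rate relation, rate = (Q/A)*3600.
rate = (4.579 / 257) * 3600 = 64.14 mm/hr
Therefore the application rate = 64.14 mm/hr.


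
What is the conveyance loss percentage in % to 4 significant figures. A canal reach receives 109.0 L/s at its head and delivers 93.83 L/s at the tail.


Approach: apply the conveyance loss ratio, loss% = ((Q_head - Q_tail)/Q_head)*100.
loss = ((109.0 - 93.83)/109.0)*100 = 13.92 %
Therefore the conveyance loss percentage = 13.92 %.


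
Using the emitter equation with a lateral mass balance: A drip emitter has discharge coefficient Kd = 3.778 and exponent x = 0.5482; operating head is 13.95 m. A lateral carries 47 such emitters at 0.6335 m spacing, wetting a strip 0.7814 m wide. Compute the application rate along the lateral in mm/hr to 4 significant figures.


Approach: apply the emitter equation with a lateral mass balance, q = Kd*h^x; Q = n*q; rate = Q/(n*spacing*width).
Step 1 — single emitter flow (q = Kd*h^x):
  q = 3.778 * 13.95^0.5482 = 16.0220 L/hr
Step 2 — total lateral flow: Q = 47 * 16.0220 = 753.035 L/hr
Step 3 — wetted area: A = 47 * 0.6335 * 0.7814 = 23.2658 m^2
Step 4 — application rate: Q/A = 753.035/23.2658 = 32.37 mm/hr
Therefore the application rate along the lateral = 32.37 mm/hr.


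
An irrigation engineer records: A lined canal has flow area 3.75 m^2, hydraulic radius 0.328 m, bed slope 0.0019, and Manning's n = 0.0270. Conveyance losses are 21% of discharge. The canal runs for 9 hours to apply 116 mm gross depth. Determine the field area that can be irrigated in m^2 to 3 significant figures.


Approach: apply Manning's equation with a conveyance and depth budget, Q = (1/n)*A*R^(2/3)*S^(1/2); Q_field = Q*(1-loss); Area = Q_field*t/(d/1000).
Step 1 — canal discharge (Manning's equation):
  Q = (1/0.0270) * 3.75 * 0.328^(2/3) * 0.0019^(1/2) = 2.8793 m^3/s
Step 2 — delivered flow: Q_field = 2.8793*(1 - 21/100) = 2.2747 m^3/s
Step 3 — volume delivered: V = 2.2747 * 9*3600 = 73700 m^3
Step 4 — area served: A = V / (depth/1000) = 73700 / 0.116 = 635000 m^2
Therefore the field area that can be irrigated = 635000 m^2.


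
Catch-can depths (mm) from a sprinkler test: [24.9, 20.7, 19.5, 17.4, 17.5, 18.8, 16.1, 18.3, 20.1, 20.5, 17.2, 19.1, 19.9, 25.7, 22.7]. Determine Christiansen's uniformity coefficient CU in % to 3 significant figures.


Approach: apply Christiansen's uniformity coefficient, CU = (1 - mean_abs_deviation/mean)*100.
mean = 19.893 mm
mean |d_i - mean| = 2.0329 mm
CU = (1 - 2.0329/19.893)*100 = 89.8 %
Therefore Christiansen's uniformity coefficient CU = 89.8 %.


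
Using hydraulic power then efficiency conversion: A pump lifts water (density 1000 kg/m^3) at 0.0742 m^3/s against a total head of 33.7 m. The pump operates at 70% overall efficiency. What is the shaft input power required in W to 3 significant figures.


Approach: apply hydraulic power then efficiency conversion, P = rho*g*Q*H; P_in = P/eta.
Step 1 — hydraulic power (P = rho*g*Q*H):
  P = 1000 * 9.81 * 0.0742 * 33.7 = 24530 W
Step 2 — input power: P_in = P/eta = 24530 / 0.7 = 35000 W
Therefore the shaft input power required = 35000 W.


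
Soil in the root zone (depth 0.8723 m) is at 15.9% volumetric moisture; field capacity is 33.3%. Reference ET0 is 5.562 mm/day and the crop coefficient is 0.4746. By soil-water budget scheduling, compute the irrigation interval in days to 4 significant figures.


Approach: apply soil-water budget scheduling, SMD = (FC-theta)/100*depth*1000; ETc = ET0*Kc; interval = SMD/ETc.
Step 1 — soil moisture deficit:
  SMD = (33.3 - 15.9)/100 * 0.8723 * 1000 = 151.780 mm
Step 2 — daily crop ET (ETc = ET0*Kc):
  ETc = 5.562 * 0.4746 = 2.63973 mm/day
Step 3 — irrigation interval (SMD/ETc):
  interval = 151.780 / 2.63973 = 57.50 days
Therefore the irrigation interval = 57.50 days.


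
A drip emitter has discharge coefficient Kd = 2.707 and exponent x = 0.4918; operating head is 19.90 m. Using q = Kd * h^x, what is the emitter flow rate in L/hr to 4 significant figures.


q = 2.707 * 19.90^0.4918 = 11.78 L/hr
Therefore the emitter flow rate = 11.78 L/hr.


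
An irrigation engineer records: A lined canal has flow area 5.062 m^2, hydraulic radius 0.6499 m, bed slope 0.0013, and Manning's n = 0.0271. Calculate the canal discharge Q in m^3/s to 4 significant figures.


Approach: apply Manning's equation, Q = (1/n)*A*R^(2/3)*S^(1/2).
Q = (1/0.0271) * 5.062 * 0.6499^(2/3) * 0.0013^(1/2) = 5.053 m^3/s
Therefore the canal discharge Q = 5.053 m^3/s.


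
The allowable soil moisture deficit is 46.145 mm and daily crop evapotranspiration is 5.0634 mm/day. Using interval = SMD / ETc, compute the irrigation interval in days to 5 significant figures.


interval = 46.145 / 5.0634 = 9.1134 days
Therefore the irrigation interval = 9.1134 days.


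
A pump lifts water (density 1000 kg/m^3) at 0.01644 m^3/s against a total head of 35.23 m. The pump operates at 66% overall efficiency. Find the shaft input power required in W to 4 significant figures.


Approach: apply hydraulic power then efficiency conversion, P = rho*g*Q*H; P_in = P/eta.
Step 1 — hydraulic power (P = rho*g*Q*H):
  P = 1000 * 9.81 * 0.01644 * 35.23 = 5681.77 W
Step 2 — input power: P_in = P/eta = 5681.77 / 0.66 = 8609 W
Therefore the shaft input power required = 8609 W.


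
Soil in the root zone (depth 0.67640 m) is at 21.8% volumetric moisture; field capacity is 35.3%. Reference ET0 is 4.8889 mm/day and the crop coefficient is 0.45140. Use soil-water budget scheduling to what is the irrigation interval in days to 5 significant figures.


Approach: apply soil-water budget scheduling, SMD = (FC-theta)/100*depth*1000; ETc = ET0*Kc; interval = SMD/ETc.
Step 1 — soil moisture deficit:
  SMD = (35.3 - 21.8)/100 * 0.67640 * 1000 = 91.31400 mm
Step 2 — daily crop ET (ETc = ET0*Kc):
  ETc = 4.8889 * 0.45140 = 2.206849 mm/day
Step 3 — irrigation interval (SMD/ETc):
  interval = 91.31400 / 2.206849 = 41.378 days
Therefore the irrigation interval = 41.378 days.


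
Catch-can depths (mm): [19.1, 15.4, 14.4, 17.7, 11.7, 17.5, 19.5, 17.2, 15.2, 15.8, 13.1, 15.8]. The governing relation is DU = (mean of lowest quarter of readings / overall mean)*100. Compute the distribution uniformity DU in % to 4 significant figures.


sorted lowest 3 of 12: [11.7, 13.1, 14.4] -> mean = 13.0667 mm
overall mean = 16.0333 mm
DU = (13.0667/16.0333)*100 = 81.50 %
Therefore the distribution uniformity DU = 81.50 %.


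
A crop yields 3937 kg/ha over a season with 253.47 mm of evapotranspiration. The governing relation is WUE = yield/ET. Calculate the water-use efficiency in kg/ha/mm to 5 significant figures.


WUE = 3937 / 253.47 = 15.532 kg/ha/mm
Therefore the water-use efficiency = 15.532 kg/ha/mm.


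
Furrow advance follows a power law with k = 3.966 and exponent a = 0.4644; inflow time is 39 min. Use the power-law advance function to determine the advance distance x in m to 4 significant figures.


Approach: apply the power-law advance function, x = k*t^a.
x = 3.966 * 39^0.4644 = 21.74 m
Therefore the advance distance x = 21.74 m.


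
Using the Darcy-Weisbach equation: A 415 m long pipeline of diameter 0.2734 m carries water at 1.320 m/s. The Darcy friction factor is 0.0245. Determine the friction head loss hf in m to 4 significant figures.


Approach: apply the Darcy-Weisbach equation, hf = f*(L/D)*(v^2/(2g)).
hf = 0.0245 * (415/0.2734) * (1.320^2 / (2*9.81))
hf = 3.303 m
Therefore the friction head loss hf = 3.303 m.


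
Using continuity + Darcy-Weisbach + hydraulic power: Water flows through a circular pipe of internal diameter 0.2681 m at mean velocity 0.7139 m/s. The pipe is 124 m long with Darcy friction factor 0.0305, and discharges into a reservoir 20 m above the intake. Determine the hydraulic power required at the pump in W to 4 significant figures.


Approach: apply continuity + Darcy-Weisbach + hydraulic power, Q = A*v; hf = f*(L/D)*(v^2/(2g)); H = static + hf; P = rho*g*Q*H.
Step 1 — flow rate (continuity, Q = A*v):
  A = pi*(0.2681/2)^2 = 0.0564525 m^2
  Q = 0.0564525 * 0.7139 = 0.0403015 m^3/s
Step 2 — friction head loss (Darcy-Weisbach):
  hf = 0.0305 * (124/0.2681) * (0.7139^2 / (2*9.81))
  hf = 0.366438 m
Step 3 — total head: H = 20 + 0.366438 = 20.3664 m
Step 4 — hydraulic power (P = rho*g*Q*H):
  P = 1000 * 9.81 * 0.0403015 * 20.3664 = 8052 W
Therefore the hydraulic power required at the pump = 8052 W.


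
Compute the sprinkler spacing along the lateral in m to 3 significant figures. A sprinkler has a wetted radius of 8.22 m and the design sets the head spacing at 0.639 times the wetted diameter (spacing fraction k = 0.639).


Approach: apply the sprinkler spacing rule (spacing as a fraction of wetted diameter), S = k*(2*R).
S = 0.639 * (2 * 8.22) = 10.5 m
Therefore the sprinkler spacing along the lateral = 10.5 m.


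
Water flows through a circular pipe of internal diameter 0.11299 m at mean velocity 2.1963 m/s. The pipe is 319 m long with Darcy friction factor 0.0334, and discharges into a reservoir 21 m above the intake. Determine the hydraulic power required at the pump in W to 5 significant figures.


Approach: apply continuity + Darcy-Weisbach + hydraulic power, Q = A*v; hf = f*(L/D)*(v^2/(2g)); H = static + hf; P = rho*g*Q*H.
Step 1 — flow rate (continuity, Q = A*v):
  A = pi*(0.11299/2)^2 = 0.01002697 m^2
  Q = 0.01002697 * 2.1963 = 0.02202224 m^3/s
Step 2 — friction head loss (Darcy-Weisbach):
  hf = 0.0334 * (319/0.11299) * (2.1963^2 / (2*9.81))
  hf = 23.18363 m
Step 3 — total head: H = 21 + 23.18363 = 44.18363 m
Step 4 — hydraulic power (P = rho*g*Q*H):
  P = 1000 * 9.81 * 0.02202224 * 44.18363 = 9545.4 W
Therefore the hydraulic power required at the pump = 9545.4 W.


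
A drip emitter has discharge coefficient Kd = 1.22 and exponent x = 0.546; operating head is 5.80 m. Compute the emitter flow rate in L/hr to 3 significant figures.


Approach: apply the emitter characteristic equation, q = Kd * h^x.
q = 1.22 * 5.80^0.546 = 3.19 L/hr
Therefore the emitter flow rate = 3.19 L/hr.


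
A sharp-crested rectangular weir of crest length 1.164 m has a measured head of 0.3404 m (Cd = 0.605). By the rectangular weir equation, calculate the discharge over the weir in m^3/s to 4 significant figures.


Approach: apply the rectangular weir equation, Q = (2/3)*Cd*L*sqrt(2g)*H^1.5.
Q = (2/3)*0.605*1.164*sqrt(2*9.81)*0.3404^1.5 = 0.4130 m^3/s
Therefore the discharge over the weir = 0.4130 m^3/s.


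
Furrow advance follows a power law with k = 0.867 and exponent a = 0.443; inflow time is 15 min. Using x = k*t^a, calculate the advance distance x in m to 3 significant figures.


x = 0.867 * 15^0.443 = 2.88 m
Therefore the advance distance x = 2.88 m.


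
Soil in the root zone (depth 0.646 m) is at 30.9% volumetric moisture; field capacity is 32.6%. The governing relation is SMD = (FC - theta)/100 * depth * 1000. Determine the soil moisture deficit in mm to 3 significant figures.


SMD = (32.6 - 30.9)/100 * 0.646 * 1000 = 11.0 mm
Therefore the soil moisture deficit = 11.0 mm.


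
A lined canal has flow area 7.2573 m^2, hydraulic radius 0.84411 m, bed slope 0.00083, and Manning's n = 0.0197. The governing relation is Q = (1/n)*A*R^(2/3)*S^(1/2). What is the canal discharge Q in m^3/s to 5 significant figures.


Q = (1/0.0197) * 7.2573 * 0.84411^(2/3) * 0.00083^(1/2) = 9.4794 m^3/s
Therefore the canal discharge Q = 9.4794 m^3/s.


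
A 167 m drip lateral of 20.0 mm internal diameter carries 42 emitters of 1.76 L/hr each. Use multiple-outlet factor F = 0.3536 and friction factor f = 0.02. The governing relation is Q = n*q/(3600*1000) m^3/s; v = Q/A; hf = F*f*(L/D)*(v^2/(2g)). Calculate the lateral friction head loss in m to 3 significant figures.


Q = 42*1.76/(3600*1000) = 2.0533e-05 m^3/s
A = pi*(20.0e-3/2)^2 = 3.1416e-04 m^2, so v = Q/A = 0.065360 m/s
hf = 0.3536*0.02*(167/0.0200)*(0.065360^2/(2*9.81)) = 0.0129 m
Therefore the lateral friction head loss = 0.0129 m.


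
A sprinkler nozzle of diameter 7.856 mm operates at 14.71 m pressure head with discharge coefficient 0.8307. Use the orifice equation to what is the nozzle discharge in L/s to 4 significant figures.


Approach: apply the orifice equation, Q = Cd*A*sqrt(2*g*h), A = pi*(d/2)^2.
A = pi*(7.856e-3/2)^2 = 4.84722e-05 m^2
Q = 0.8307 * 4.84722e-05 * sqrt(2*9.81*14.71) * 1000 = 0.6841 L/s
Therefore the nozzle discharge = 0.6841 L/s.


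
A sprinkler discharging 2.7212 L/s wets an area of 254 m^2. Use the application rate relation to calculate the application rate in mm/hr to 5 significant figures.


Approach: apply the application rate relation, rate = (Q/A)*3600.
rate = (2.7212 / 254) * 3600 = 38.568 mm/hr
Therefore the application rate = 38.568 mm/hr.


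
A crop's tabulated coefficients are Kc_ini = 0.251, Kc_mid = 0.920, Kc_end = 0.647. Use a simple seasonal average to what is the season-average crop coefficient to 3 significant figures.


Approach: apply a simple seasonal average, Kc_avg = (Kc_ini + Kc_mid + Kc_end)/3.
Kc_avg = (0.251 + 0.920 + 0.647)/3 = 0.606
Therefore the season-average crop coefficient = 0.606.


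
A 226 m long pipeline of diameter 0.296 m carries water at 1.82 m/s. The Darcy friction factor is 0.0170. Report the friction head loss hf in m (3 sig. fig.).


Approach: apply the Darcy-Weisbach equation, hf = f*(L/D)*(v^2/(2g)).
hf = 0.0170 * (226/0.296) * (1.82^2 / (2*9.81))
hf = 2.19 m
Therefore the friction head loss hf = 2.19 m.


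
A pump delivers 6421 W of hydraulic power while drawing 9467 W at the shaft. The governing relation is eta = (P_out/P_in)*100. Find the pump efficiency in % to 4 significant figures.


eta = (6421 / 9467) * 100 = 67.83 %
Therefore the pump efficiency = 67.83 %.


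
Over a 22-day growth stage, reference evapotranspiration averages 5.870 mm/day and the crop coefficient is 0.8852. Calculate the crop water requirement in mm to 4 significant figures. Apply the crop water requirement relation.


Approach: apply the crop water requirement relation, CWR = ET0 * Kc * days.
CWR = 5.870 * 0.8852 * 22 = 114.3 mm
Therefore the crop water requirement = 114.3 mm.


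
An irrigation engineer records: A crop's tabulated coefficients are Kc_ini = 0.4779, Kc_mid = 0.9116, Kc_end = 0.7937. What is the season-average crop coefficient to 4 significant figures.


Approach: apply a simple seasonal average, Kc_avg = (Kc_ini + Kc_mid + Kc_end)/3.
Kc_avg = (0.4779 + 0.9116 + 0.7937)/3 = 0.7277
Therefore the season-average crop coefficient = 0.7277.


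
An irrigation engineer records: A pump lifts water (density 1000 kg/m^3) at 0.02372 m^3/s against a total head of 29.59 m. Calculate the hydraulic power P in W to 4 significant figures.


Approach: apply the hydraulic power relation, P = rho*g*Q*H.
P = 1000 * 9.81 * 0.02372 * 29.59 = 6885 W
Therefore the hydraulic power P = 6885 W.


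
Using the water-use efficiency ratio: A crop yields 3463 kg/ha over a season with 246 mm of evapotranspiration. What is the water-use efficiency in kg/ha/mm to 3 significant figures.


Approach: apply the water-use efficiency ratio, WUE = yield/ET.
WUE = 3463 / 246 = 14.1 kg/ha/mm
Therefore the water-use efficiency = 14.1 kg/ha/mm.


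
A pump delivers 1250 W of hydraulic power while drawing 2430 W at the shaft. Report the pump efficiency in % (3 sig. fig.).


Approach: apply the efficiency ratio, eta = (P_out/P_in)*100.
eta = (1250 / 2430) * 100 = 51.4 %
Therefore the pump efficiency = 51.4 %.


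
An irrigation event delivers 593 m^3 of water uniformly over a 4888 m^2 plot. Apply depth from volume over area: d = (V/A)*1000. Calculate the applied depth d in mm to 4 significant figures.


d = (593 / 4888) * 1000 = 121.3 mm
Therefore the applied depth d = 121.3 mm.


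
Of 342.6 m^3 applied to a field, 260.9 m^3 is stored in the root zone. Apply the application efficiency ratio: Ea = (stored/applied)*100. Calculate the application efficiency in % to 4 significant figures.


Ea = (260.9/342.6)*100 = 76.15 %
Therefore the application efficiency = 76.15 %.


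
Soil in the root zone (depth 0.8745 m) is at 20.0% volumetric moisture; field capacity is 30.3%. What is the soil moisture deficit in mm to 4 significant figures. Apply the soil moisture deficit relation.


Approach: apply the soil moisture deficit relation, SMD = (FC - theta)/100 * depth * 1000.
SMD = (30.3 - 20.0)/100 * 0.8745 * 1000 = 90.07 mm
Therefore the soil moisture deficit = 90.07 mm.


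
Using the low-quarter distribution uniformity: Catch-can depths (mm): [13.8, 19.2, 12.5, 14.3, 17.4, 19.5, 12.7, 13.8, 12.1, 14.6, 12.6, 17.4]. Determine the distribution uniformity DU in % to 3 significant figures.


Approach: apply the low-quarter distribution uniformity, DU = (mean of lowest quarter of readings / overall mean)*100.
sorted lowest 3 of 12: [12.1, 12.5, 12.6] -> mean = 12.400 mm
overall mean = 14.992 mm
DU = (12.400/14.992)*100 = 82.7 %
Therefore the distribution uniformity DU = 82.7 %.


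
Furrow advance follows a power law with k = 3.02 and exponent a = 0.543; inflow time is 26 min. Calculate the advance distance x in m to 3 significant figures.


Approach: apply the power-law advance function, x = k*t^a.
x = 3.02 * 26^0.543 = 17.7 m
Therefore the advance distance x = 17.7 m.


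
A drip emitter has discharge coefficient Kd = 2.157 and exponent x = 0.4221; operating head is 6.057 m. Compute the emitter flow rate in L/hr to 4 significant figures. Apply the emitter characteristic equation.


Approach: apply the emitter characteristic equation, q = Kd * h^x.
q = 2.157 * 6.057^0.4221 = 4.614 L/hr
Therefore the emitter flow rate = 4.614 L/hr.


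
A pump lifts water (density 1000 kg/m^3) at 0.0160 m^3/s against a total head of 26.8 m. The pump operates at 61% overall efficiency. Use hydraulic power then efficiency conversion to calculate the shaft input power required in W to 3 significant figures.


Approach: apply hydraulic power then efficiency conversion, P = rho*g*Q*H; P_in = P/eta.
Step 1 — hydraulic power (P = rho*g*Q*H):
  P = 1000 * 9.81 * 0.0160 * 26.8 = 4206.5 W
Step 2 — input power: P_in = P/eta = 4206.5 / 0.61 = 6900 W
Therefore the shaft input power required = 6900 W.


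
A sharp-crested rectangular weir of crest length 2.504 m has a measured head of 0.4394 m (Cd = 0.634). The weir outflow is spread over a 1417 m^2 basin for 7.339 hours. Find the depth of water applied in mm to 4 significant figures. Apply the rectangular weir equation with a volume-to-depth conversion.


Approach: apply the rectangular weir equation with a volume-to-depth conversion, Q = (2/3)*Cd*L*sqrt(2g)*H^1.5; d = Q*t/A * 1000.
Step 1 — weir discharge:
  Q = (2/3)*0.634*2.504*sqrt(2*9.81)*0.4394^1.5 = 1.36544 m^3/s
Step 2 — volume: V = 1.36544 * 7.339*3600 = 36075.4 m^3
Step 3 — depth: d = V/A * 1000 = 36075.4/1417 * 1000 = 25460 mm
Therefore the depth of water applied = 25460 mm.


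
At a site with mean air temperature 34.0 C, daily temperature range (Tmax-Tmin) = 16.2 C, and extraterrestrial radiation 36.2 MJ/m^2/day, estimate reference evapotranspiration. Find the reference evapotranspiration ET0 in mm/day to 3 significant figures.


Approach: apply the Hargreaves-Samani method, ET0 = 0.0023*(Tmean+17.8)*sqrt(Tmax-Tmin)*0.408*Ra.
ET0 = 0.0023*(34.0+17.8)*sqrt(16.2)*0.408*36.2 = 7.08 mm/day
Therefore the reference evapotranspiration ET0 = 7.08 mm/day.


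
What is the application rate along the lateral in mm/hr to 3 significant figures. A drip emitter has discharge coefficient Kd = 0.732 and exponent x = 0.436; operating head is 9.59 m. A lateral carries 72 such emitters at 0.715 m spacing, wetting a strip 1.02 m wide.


Approach: apply the emitter equation with a lateral mass balance, q = Kd*h^x; Q = n*q; rate = Q/(n*spacing*width).
Step 1 — single emitter flow (q = Kd*h^x):
  q = 0.732 * 9.59^0.436 = 1.9615 L/hr
Step 2 — total lateral flow: Q = 72 * 1.9615 = 141.23 L/hr
Step 3 — wetted area: A = 72 * 0.715 * 1.02 = 52.510 m^2
Step 4 — application rate: Q/A = 141.23/52.510 = 2.69 mm/hr
Therefore the application rate along the lateral = 2.69 mm/hr.


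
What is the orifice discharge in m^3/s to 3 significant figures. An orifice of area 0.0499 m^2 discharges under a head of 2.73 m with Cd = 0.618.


Approach: apply the orifice equation, Q = Cd*A*sqrt(2*g*h).
Q = 0.618 * 0.0499 * sqrt(2*9.81*2.73) = 0.226 m^3/s
Therefore the orifice discharge = 0.226 m^3/s.


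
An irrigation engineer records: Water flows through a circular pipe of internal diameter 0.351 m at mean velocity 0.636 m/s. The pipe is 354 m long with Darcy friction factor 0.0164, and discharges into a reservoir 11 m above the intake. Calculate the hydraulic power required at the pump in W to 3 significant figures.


Approach: apply continuity + Darcy-Weisbach + hydraulic power, Q = A*v; hf = f*(L/D)*(v^2/(2g)); H = static + hf; P = rho*g*Q*H.
Step 1 — flow rate (continuity, Q = A*v):
  A = pi*(0.351/2)^2 = 0.096762 m^2
  Q = 0.096762 * 0.636 = 0.061541 m^3/s
Step 2 — friction head loss (Darcy-Weisbach):
  hf = 0.0164 * (354/0.351) * (0.636^2 / (2*9.81))
  hf = 0.34100 m
Step 3 — total head: H = 11 + 0.34100 = 11.341 m
Step 4 — hydraulic power (P = rho*g*Q*H):
  P = 1000 * 9.81 * 0.061541 * 11.341 = 6850 W
Therefore the hydraulic power required at the pump = 6850 W.


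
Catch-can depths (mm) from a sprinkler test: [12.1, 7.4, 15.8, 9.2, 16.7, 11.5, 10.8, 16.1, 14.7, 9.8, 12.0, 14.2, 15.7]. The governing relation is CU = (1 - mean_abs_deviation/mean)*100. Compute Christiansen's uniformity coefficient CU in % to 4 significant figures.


mean = 12.7692 mm
mean |d_i - mean| = 2.55148 mm
CU = (1 - 2.55148/12.7692)*100 = 80.02 %
Therefore Christiansen's uniformity coefficient CU = 80.02 %.


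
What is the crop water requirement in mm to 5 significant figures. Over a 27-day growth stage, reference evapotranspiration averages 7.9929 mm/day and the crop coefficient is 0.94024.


Approach: apply the crop water requirement relation, CWR = ET0 * Kc * days.
CWR = 7.9929 * 0.94024 * 27 = 202.91 mm
Therefore the crop water requirement = 202.91 mm.


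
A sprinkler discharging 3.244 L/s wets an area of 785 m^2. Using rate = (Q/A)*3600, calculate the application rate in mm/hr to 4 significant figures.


rate = (3.244 / 785) * 3600 = 14.88 mm/hr
Therefore the application rate = 14.88 mm/hr.


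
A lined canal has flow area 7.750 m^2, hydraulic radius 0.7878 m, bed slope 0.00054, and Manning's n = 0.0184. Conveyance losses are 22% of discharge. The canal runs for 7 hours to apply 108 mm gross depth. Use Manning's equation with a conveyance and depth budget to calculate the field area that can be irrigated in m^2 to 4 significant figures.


Approach: apply Manning's equation with a conveyance and depth budget, Q = (1/n)*A*R^(2/3)*S^(1/2); Q_field = Q*(1-loss); Area = Q_field*t/(d/1000).
Step 1 — canal discharge (Manning's equation):
  Q = (1/0.0184) * 7.750 * 0.7878^(2/3) * 0.00054^(1/2) = 8.34881 m^3/s
Step 2 — delivered flow: Q_field = 8.34881*(1 - 22/100) = 6.51207 m^3/s
Step 3 — volume delivered: V = 6.51207 * 7*3600 = 164104 m^3
Step 4 — area served: A = V / (depth/1000) = 164104 / 0.108 = 1519000 m^2
Therefore the field area that can be irrigated = 1519000 m^2.


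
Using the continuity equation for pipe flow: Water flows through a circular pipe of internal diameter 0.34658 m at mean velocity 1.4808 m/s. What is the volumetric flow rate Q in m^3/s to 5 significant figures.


Approach: apply the continuity equation for pipe flow, Q = A * v with A = pi*(D/2)^2.
A = pi*(0.34658/2)^2 = 0.09434022 m^2
Q = 0.09434022 * 1.4808 = 0.13970 m^3/s
Therefore the volumetric flow rate Q = 0.13970 m^3/s.


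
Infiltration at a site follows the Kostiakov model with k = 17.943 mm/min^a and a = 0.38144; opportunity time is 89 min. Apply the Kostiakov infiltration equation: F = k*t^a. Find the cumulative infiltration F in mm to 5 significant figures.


F = 17.943 * 89^0.38144 = 99.419 mm
Therefore the cumulative infiltration F = 99.419 mm.


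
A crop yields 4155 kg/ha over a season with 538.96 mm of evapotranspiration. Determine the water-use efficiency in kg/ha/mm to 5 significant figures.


Approach: apply the water-use efficiency ratio, WUE = yield/ET.
WUE = 4155 / 538.96 = 7.7093 kg/ha/mm
Therefore the water-use efficiency = 7.7093 kg/ha/mm.


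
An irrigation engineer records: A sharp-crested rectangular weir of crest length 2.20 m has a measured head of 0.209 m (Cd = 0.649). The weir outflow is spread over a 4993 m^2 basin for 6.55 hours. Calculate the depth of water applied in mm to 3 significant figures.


Approach: apply the rectangular weir equation with a volume-to-depth conversion, Q = (2/3)*Cd*L*sqrt(2g)*H^1.5; d = Q*t/A * 1000.
Step 1 — weir discharge:
  Q = (2/3)*0.649*2.20*sqrt(2*9.81)*0.209^1.5 = 0.40285 m^3/s
Step 2 — volume: V = 0.40285 * 6.55*3600 = 9499.2 m^3
Step 3 — depth: d = V/A * 1000 = 9499.2/4993 * 1000 = 1900 mm
Therefore the depth of water applied = 1900 mm.
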